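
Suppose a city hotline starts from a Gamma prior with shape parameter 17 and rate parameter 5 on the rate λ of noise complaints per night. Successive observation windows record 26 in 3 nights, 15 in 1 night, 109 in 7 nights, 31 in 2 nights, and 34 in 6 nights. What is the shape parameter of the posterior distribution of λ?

232

Total count: 26 + 15 + 109 + 31 + 34 = 215.
Total exposure: 3 + 1 + 7 + 2 + 6 = 19 nights.
By Gamma–Poisson conjugacy, the posterior is Gamma(α + Σx, β + Σt) = Gamma(17 + 215, 5 + 19) = Gamma(232, 24).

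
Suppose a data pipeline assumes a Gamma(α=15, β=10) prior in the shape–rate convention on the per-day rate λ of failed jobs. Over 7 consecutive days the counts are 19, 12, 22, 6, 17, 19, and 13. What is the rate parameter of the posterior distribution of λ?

17

Total count: 19 + 12 + 22 + 6 + 17 + 19 + 13 = 108.
Total exposure: 7 days.
Conjugate update: add total count to the shape and total exposure to the rate, giving Gamma(123, 17).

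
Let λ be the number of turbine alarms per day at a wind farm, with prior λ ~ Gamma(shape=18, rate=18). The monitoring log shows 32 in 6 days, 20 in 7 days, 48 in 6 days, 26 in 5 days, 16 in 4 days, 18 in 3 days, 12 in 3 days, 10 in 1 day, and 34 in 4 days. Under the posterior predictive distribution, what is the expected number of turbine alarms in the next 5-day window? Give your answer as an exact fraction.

390/19

Total count: 32 + 20 + 48 + 26 + 16 + 18 + 12 + 10 + 34 = 216.
Total exposure: 6 + 7 + 6 + 5 + 4 + 3 + 3 + 1 + 4 = 39 days.
Gamma(α, β) with Poisson data over total exposure Σt gives posterior Gamma(α+Σx, β+Σt) = Gamma(234, 57).
Predictive mean over a 5-day window = T·E[λ|data] = 5·234/57 = 390/19.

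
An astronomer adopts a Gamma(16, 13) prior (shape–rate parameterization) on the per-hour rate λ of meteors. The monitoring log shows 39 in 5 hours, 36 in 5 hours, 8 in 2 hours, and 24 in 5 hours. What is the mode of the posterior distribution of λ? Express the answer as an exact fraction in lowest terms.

Total count: 39 + 36 + 8 + 24 = 107.
Total exposure: 5 + 5 + 2 + 5 = 17 hours.
Posterior: α' = 16 + 107 = 123, β' = 13 + 17 = 30.
Posterior mode = (α'−1)/β' = 122/30 = 61/15.

61/15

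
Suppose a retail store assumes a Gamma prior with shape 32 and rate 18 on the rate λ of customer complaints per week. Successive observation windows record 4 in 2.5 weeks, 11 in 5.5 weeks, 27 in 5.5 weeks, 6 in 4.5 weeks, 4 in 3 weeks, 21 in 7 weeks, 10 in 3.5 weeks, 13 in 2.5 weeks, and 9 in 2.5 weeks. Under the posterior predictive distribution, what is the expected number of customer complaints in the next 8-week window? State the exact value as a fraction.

Total count: 4 + 11 + 27 + 6 + 4 + 21 + 10 + 13 + 9 = 105.
Total exposure: 2.5 + 5.5 + 5.5 + 4.5 + 3 + 7 + 3.5 + 2.5 + 2.5 = 36.5 weeks.
Conjugate update: add total count to the shape and total exposure to the rate, giving Gamma(137, 109/2).
Predictive mean over an 8-week window = T·E[λ|data] = 8·137/(109/2) = 2192/109.

2192/109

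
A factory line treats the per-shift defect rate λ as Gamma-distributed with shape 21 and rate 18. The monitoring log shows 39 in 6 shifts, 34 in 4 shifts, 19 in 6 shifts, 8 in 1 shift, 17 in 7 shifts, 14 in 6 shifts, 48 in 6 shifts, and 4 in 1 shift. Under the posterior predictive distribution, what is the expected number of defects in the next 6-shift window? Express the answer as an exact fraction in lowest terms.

Total count: 39 + 34 + 19 + 8 + 17 + 14 + 48 + 4 = 183.
Total exposure: 6 + 4 + 6 + 1 + 7 + 6 + 6 + 1 = 37 shifts.
Conjugate update: add total count to the shape and total exposure to the rate, giving Gamma(204, 55).
Predictive mean over a 6-shift window = T·E[λ|data] = 6·204/55 = 1224/55.

1224/55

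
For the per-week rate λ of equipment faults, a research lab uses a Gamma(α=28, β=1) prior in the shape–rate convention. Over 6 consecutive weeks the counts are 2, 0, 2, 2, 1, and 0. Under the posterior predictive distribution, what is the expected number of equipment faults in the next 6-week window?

30

Total count: 2 + 0 + 2 + 2 + 1 + 0 = 7.
Total exposure: 6 weeks.
Conjugate update: add total count to the shape and total exposure to the rate, giving Gamma(35, 7).
Predictive mean over a 6-week window = T·E[λ|data] = 6·35/7 = 30.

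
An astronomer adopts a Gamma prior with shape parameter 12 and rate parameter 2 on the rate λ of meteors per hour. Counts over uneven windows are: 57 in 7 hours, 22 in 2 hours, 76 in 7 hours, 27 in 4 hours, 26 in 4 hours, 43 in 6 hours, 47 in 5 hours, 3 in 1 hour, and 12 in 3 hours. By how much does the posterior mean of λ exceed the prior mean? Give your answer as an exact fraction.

79/41

Total count: 57 + 22 + 76 + 27 + 26 + 43 + 47 + 3 + 12 = 313.
Total exposure: 7 + 2 + 7 + 4 + 4 + 6 + 5 + 1 + 3 = 39 hours.
Conjugate update: add total count to the shape and total exposure to the rate, giving Gamma(325, 41).
Posterior mean = 325/41 = 325/41; prior mean = 12/2 = 6. Difference = 325/41 − 6 = 79/41.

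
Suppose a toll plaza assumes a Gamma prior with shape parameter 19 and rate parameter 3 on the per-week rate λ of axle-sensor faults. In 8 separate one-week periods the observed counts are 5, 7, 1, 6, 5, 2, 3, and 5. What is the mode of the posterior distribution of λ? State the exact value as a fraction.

52/11

Total count: 5 + 7 + 1 + 6 + 5 + 2 + 3 + 5 = 34.
Total exposure: 8 weeks.
By Gamma–Poisson conjugacy, the posterior is Gamma(α + Σx, β + Σt) = Gamma(19 + 34, 3 + 8) = Gamma(53, 11).
Posterior mode = (α'−1)/β' = 52/11.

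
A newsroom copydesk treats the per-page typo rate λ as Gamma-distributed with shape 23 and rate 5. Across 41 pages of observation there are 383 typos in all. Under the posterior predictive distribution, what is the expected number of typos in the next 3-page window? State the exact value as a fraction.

Total count 383 over total exposure 41 pages.
Gamma(α, β) with Poisson data over total exposure Σt gives posterior Gamma(α+Σx, β+Σt) = Gamma(406, 46).
Predictive mean over a 3-page window = T·E[λ|data] = 3·406/46 = 609/23.

609/23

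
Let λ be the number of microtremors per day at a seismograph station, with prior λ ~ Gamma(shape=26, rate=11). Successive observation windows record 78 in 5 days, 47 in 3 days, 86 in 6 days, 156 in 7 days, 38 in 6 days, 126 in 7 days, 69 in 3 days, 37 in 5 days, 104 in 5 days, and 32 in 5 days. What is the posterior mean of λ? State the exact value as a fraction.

799/63

Total count: 78 + 47 + 86 + 156 + 38 + 126 + 69 + 37 + 104 + 32 = 773.
Total exposure: 5 + 3 + 6 + 7 + 6 + 7 + 3 + 5 + 5 + 5 = 52 days.
The Gamma prior is conjugate for the Poisson rate, so λ | data ~ Gamma(26+773, 11+52) = Gamma(799, 63).
Posterior mean = α'/β' = 799/63.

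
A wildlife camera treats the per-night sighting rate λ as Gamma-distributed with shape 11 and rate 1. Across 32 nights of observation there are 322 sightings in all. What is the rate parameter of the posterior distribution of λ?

33

Total count 322 over total exposure 32 nights.
Posterior: α' = 11 + 322 = 333, β' = 1 + 32 = 33.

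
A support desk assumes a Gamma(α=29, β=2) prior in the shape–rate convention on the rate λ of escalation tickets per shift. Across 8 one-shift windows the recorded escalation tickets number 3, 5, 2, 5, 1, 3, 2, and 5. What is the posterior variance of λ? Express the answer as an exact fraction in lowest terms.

Total count: 3 + 5 + 2 + 5 + 1 + 3 + 2 + 5 = 26.
Total exposure: 8 shifts.
Gamma(α, β) with Poisson data over total exposure Σt gives posterior Gamma(α+Σx, β+Σt) = Gamma(55, 10).
Posterior variance = α'/β'² = 55/100 = 11/20.

11/20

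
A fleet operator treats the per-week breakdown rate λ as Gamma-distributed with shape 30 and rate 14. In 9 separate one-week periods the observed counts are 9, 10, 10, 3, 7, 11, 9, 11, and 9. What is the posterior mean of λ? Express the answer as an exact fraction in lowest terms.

Total count: 9 + 10 + 10 + 3 + 7 + 11 + 9 + 11 + 9 = 79.
Total exposure: 9 weeks.
Gamma(α, β) with Poisson data over total exposure Σt gives posterior Gamma(α+Σx, β+Σt) = Gamma(109, 23).
Posterior mean = α'/β' = 109/23.

109/23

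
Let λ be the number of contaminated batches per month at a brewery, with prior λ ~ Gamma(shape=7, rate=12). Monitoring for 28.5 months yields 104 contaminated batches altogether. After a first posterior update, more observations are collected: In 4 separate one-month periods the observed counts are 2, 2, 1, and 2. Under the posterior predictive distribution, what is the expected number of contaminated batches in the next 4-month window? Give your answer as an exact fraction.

944/89

Total count 104 over total exposure 28.5 months.
After the first batch: Gamma(7 + 104, 12 + 28.5) = Gamma(111, 81/2).
Total count: 2 + 2 + 1 + 2 = 7.
Total exposure: 4 months.
After the second batch: Gamma(111 + 7, 81/2 + 4) = Gamma(118, 89/2).
Predictive mean over a 4-month window = T·E[λ|data] = 4·118/(89/2) = 944/89.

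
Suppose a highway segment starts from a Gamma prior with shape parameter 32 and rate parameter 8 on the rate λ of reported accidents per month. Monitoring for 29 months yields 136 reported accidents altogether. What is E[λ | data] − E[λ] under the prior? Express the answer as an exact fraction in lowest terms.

20/37

Total count 136 over total exposure 29 months.
The Gamma prior is conjugate for the Poisson rate, so λ | data ~ Gamma(32+136, 8+29) = Gamma(168, 37).
Posterior mean = 168/37 = 168/37; prior mean = 32/8 = 4. Difference = 168/37 − 4 = 20/37.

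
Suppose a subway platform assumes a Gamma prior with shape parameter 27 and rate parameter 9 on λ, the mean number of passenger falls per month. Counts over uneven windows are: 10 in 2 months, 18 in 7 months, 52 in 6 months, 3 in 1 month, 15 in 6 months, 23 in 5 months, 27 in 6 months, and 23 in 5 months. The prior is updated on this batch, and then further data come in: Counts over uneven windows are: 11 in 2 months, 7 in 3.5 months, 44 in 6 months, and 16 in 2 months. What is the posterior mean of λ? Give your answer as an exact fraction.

552/121

Total count: 10 + 18 + 52 + 3 + 15 + 23 + 27 + 23 = 171.
Total exposure: 2 + 7 + 6 + 1 + 6 + 5 + 6 + 5 = 38 months.
After the first batch: Gamma(27 + 171, 9 + 38) = Gamma(198, 47).
Total count: 11 + 7 + 44 + 16 = 78.
Total exposure: 2 + 3.5 + 6 + 2 = 13.5 months.
After the second batch: Gamma(198 + 78, 47 + 13.5) = Gamma(276, 121/2).
Posterior mean = α'/β' = 276/(121/2) = 552/121.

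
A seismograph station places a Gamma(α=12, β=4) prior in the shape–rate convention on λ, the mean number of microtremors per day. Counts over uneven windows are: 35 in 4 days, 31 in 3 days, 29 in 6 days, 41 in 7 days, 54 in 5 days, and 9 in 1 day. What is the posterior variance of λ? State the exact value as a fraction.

211/900

Total count: 35 + 31 + 29 + 41 + 54 + 9 = 199.
Total exposure: 4 + 3 + 6 + 7 + 5 + 1 = 26 days.
By Gamma–Poisson conjugacy, the posterior is Gamma(α + Σx, β + Σt) = Gamma(12 + 199, 4 + 26) = Gamma(211, 30).
Posterior variance = α'/β'² = 211/900.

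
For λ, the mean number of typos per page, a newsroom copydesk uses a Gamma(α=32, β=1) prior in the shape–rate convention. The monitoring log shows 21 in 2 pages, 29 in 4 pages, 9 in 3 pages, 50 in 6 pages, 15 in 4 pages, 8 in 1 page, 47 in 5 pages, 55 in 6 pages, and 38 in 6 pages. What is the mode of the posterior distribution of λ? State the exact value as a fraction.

303/38

Total count: 21 + 29 + 9 + 50 + 15 + 8 + 47 + 55 + 38 = 272.
Total exposure: 2 + 4 + 3 + 6 + 4 + 1 + 5 + 6 + 6 = 37 pages.
Gamma(α, β) with Poisson data over total exposure Σt gives posterior Gamma(α+Σx, β+Σt) = Gamma(304, 38).
Posterior mode = (α'−1)/β' = 303/38.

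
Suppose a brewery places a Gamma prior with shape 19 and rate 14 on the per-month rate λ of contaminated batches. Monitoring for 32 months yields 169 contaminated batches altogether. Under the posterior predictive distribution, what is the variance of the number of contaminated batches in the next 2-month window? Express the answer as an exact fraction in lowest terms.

4512/529

Total count 169 over total exposure 32 months.
Conjugate update: add total count to the shape and total exposure to the rate, giving Gamma(188, 46).
The posterior predictive for a window of length T is Negative Binomial with variance T·α'·(β'+T)/β'² = 2·188·48/2116 = 4512/529.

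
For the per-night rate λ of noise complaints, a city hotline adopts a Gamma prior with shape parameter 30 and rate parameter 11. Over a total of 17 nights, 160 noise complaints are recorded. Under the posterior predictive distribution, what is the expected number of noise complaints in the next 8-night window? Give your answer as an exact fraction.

Total count 160 over total exposure 17 nights.
Conjugate update: add total count to the shape and total exposure to the rate, giving Gamma(190, 28).
Predictive mean over an 8-night window = T·E[λ|data] = 8·190/28 = 380/7.

380/7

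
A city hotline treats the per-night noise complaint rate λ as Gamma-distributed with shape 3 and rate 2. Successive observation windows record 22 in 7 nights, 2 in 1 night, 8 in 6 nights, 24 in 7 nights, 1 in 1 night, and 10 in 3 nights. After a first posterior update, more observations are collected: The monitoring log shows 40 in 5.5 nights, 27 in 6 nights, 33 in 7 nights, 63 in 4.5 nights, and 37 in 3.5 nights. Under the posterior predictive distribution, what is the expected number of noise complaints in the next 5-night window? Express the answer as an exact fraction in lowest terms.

2700/107

Total count: 22 + 2 + 8 + 24 + 1 + 10 = 67.
Total exposure: 7 + 1 + 6 + 7 + 1 + 3 = 25 nights.
After the first batch: Gamma(3 + 67, 2 + 25) = Gamma(70, 27).
Total count: 40 + 27 + 33 + 63 + 37 = 200.
Total exposure: 5.5 + 6 + 7 + 4.5 + 3.5 = 26.5 nights.
After the second batch: Gamma(70 + 200, 27 + 26.5) = Gamma(270, 107/2).
Predictive mean over a 5-night window = T·E[λ|data] = 5·270/(107/2) = 2700/107.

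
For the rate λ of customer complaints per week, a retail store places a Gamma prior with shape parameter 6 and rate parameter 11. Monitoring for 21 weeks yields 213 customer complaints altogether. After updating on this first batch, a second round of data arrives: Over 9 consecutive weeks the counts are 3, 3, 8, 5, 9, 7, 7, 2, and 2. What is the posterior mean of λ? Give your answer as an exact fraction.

Total count 213 over total exposure 21 weeks.
After the first batch: Gamma(6 + 213, 11 + 21) = Gamma(219, 32).
Total count: 3 + 3 + 8 + 5 + 9 + 7 + 7 + 2 + 2 = 46.
Total exposure: 9 weeks.
After the second batch: Gamma(219 + 46, 32 + 9) = Gamma(265, 41).
Posterior mean = α'/β' = 265/41.

265/41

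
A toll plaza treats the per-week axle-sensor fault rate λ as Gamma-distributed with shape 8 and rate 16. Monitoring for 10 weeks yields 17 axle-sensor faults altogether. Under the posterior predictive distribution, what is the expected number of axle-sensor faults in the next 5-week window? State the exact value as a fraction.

Total count 17 over total exposure 10 weeks.
Posterior: α' = 8 + 17 = 25, β' = 16 + 10 = 26.
Predictive mean over a 5-week window = T·E[λ|data] = 5·25/26 = 125/26.

125/26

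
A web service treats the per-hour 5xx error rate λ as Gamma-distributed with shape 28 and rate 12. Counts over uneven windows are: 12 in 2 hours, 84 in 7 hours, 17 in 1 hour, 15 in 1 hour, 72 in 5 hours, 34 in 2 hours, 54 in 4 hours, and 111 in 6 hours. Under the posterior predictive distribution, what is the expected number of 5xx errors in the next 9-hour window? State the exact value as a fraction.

3843/40

Total count: 12 + 84 + 17 + 15 + 72 + 34 + 54 + 111 = 399.
Total exposure: 2 + 7 + 1 + 1 + 5 + 2 + 4 + 6 = 28 hours.
Gamma(α, β) with Poisson data over total exposure Σt gives posterior Gamma(α+Σx, β+Σt) = Gamma(427, 40).
Predictive mean over a 9-hour window = T·E[λ|data] = 9·427/40 = 3843/40.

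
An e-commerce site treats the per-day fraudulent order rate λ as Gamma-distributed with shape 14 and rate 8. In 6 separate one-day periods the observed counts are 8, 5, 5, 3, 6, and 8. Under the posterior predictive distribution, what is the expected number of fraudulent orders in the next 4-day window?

Total count: 8 + 5 + 5 + 3 + 6 + 8 = 35.
Total exposure: 6 days.
Conjugate update: add total count to the shape and total exposure to the rate, giving Gamma(49, 14).
Predictive mean over a 4-day window = T·E[λ|data] = 4·49/14 = 14.

14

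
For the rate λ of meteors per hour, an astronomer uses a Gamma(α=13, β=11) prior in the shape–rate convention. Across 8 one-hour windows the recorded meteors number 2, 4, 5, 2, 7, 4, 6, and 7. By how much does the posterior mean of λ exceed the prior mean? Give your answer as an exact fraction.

303/209

Total count: 2 + 4 + 5 + 2 + 7 + 4 + 6 + 7 = 37.
Total exposure: 8 hours.
Conjugate update: add total count to the shape and total exposure to the rate, giving Gamma(50, 19).
Posterior mean = 50/19 = 50/19; prior mean = 13/11 = 13/11. Difference = 50/19 − 13/11 = 303/209.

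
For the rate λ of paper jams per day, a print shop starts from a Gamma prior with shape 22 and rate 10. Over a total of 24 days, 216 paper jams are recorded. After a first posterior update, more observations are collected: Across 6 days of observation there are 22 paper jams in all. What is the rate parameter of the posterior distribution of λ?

40

Total count 216 over total exposure 24 days.
After the first batch: Gamma(22 + 216, 10 + 24) = Gamma(238, 34).
Total count 22 over total exposure 6 days.
After the second batch: Gamma(238 + 22, 34 + 6) = Gamma(260, 40).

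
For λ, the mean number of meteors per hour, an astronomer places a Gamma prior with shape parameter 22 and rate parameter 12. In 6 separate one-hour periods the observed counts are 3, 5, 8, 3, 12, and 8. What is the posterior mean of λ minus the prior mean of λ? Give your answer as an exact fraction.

14/9

Total count: 3 + 5 + 8 + 3 + 12 + 8 = 39.
Total exposure: 6 hours.
The Gamma prior is conjugate for the Poisson rate, so λ | data ~ Gamma(22+39, 12+6) = Gamma(61, 18).
Posterior mean = 61/18 = 61/18; prior mean = 22/12 = 11/6. Difference = 61/18 − 11/6 = 14/9.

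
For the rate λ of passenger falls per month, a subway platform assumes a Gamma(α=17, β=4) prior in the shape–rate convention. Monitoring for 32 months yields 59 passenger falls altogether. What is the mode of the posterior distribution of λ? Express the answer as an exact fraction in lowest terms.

Total count 59 over total exposure 32 months.
Posterior: α' = 17 + 59 = 76, β' = 4 + 32 = 36.
Posterior mode = (α'−1)/β' = 75/36 = 25/12.

25/12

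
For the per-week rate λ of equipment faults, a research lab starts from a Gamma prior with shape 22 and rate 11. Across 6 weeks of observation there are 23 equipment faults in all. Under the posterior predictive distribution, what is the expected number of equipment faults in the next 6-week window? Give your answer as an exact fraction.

270/17

Total count 23 over total exposure 6 weeks.
Posterior: α' = 22 + 23 = 45, β' = 11 + 6 = 17.
Predictive mean over a 6-week window = T·E[λ|data] = 6·45/17 = 270/17.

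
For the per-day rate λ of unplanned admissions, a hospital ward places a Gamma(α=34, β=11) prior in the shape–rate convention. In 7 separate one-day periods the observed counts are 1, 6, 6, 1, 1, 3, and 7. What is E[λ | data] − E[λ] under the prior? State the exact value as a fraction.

Total count: 1 + 6 + 6 + 1 + 1 + 3 + 7 = 25.
Total exposure: 7 days.
The Gamma prior is conjugate for the Poisson rate, so λ | data ~ Gamma(34+25, 11+7) = Gamma(59, 18).
Posterior mean = 59/18 = 59/18; prior mean = 34/11 = 34/11. Difference = 59/18 − 34/11 = 37/198.

37/198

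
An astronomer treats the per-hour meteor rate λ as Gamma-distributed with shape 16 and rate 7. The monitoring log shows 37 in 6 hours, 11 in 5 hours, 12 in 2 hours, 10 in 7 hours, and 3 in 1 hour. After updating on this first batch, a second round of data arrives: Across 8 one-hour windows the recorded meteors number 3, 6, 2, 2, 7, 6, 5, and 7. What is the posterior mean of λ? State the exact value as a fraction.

Total count: 37 + 11 + 12 + 10 + 3 = 73.
Total exposure: 6 + 5 + 2 + 7 + 1 = 21 hours.
After the first batch: Gamma(16 + 73, 7 + 21) = Gamma(89, 28).
Total count: 3 + 6 + 2 + 2 + 7 + 6 + 5 + 7 = 38.
Total exposure: 8 hours.
After the second batch: Gamma(89 + 38, 28 + 8) = Gamma(127, 36).
Posterior mean = α'/β' = 127/36.

127/36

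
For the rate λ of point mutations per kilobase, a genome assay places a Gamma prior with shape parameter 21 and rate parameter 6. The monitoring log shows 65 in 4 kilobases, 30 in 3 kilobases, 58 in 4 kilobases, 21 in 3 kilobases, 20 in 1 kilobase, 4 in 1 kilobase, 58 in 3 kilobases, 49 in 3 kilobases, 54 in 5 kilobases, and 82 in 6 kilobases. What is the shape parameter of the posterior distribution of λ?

462

Total count: 65 + 30 + 58 + 21 + 20 + 4 + 58 + 49 + 54 + 82 = 441.
Total exposure: 4 + 3 + 4 + 3 + 1 + 1 + 3 + 3 + 5 + 6 = 33 kilobases.
Posterior: α' = 21 + 441 = 462, β' = 6 + 33 = 39.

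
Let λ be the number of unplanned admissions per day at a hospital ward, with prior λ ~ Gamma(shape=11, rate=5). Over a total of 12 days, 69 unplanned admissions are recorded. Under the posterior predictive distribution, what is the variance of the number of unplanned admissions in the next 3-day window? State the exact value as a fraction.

4800/289

Total count 69 over total exposure 12 days.
Posterior: α' = 11 + 69 = 80, β' = 5 + 12 = 17.
The posterior predictive for a window of length T is Negative Binomial with variance T·α'·(β'+T)/β'² = 3·80·20/289 = 4800/289.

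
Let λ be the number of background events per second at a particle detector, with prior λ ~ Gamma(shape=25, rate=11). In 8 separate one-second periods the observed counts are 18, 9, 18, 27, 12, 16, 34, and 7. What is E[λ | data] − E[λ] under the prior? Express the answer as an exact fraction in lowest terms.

1351/209

Total count: 18 + 9 + 18 + 27 + 12 + 16 + 34 + 7 = 141.
Total exposure: 8 seconds.
By Gamma–Poisson conjugacy, the posterior is Gamma(α + Σx, β + Σt) = Gamma(25 + 141, 11 + 8) = Gamma(166, 19).
Posterior mean = 166/19 = 166/19; prior mean = 25/11 = 25/11. Difference = 166/19 − 25/11 = 1351/209.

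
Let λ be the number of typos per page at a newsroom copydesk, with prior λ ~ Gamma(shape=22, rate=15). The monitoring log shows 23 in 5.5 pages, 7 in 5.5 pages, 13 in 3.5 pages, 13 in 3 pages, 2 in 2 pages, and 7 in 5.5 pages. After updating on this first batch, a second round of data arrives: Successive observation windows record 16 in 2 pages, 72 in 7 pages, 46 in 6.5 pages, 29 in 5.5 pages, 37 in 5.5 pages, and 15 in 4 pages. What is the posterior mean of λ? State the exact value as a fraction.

Total count: 23 + 7 + 13 + 13 + 2 + 7 = 65.
Total exposure: 5.5 + 5.5 + 3.5 + 3 + 2 + 5.5 = 25 pages.
After the first batch: Gamma(22 + 65, 15 + 25) = Gamma(87, 40).
Total count: 16 + 72 + 46 + 29 + 37 + 15 = 215.
Total exposure: 2 + 7 + 6.5 + 5.5 + 5.5 + 4 = 30.5 pages.
After the second batch: Gamma(87 + 215, 40 + 30.5) = Gamma(302, 141/2).
Posterior mean = α'/β' = 302/(141/2) = 604/141.

604/141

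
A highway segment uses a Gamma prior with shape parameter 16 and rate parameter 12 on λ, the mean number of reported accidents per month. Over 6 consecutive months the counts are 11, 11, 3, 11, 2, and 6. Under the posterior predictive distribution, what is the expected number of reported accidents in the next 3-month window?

Total count: 11 + 11 + 3 + 11 + 2 + 6 = 44.
Total exposure: 6 months.
Posterior: α' = 16 + 44 = 60, β' = 12 + 6 = 18.
Predictive mean over a 3-month window = T·E[λ|data] = 3·60/18 = 10.

10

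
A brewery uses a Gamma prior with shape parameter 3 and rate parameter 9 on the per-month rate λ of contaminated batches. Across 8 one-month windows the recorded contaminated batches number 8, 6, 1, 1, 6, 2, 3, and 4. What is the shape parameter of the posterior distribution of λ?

34

Total count: 8 + 6 + 1 + 1 + 6 + 2 + 3 + 4 = 31.
Total exposure: 8 months.
The Gamma prior is conjugate for the Poisson rate, so λ | data ~ Gamma(3+31, 9+8) = Gamma(34, 17).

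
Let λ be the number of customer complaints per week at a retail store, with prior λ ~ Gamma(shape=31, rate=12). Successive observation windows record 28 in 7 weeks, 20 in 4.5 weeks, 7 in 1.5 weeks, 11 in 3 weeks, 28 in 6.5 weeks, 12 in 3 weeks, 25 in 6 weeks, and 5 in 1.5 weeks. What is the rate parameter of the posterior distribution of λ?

45

Total count: 28 + 20 + 7 + 11 + 28 + 12 + 25 + 5 = 136.
Total exposure: 7 + 4.5 + 1.5 + 3 + 6.5 + 3 + 6 + 1.5 = 33 weeks.
By Gamma–Poisson conjugacy, the posterior is Gamma(α + Σx, β + Σt) = Gamma(31 + 136, 12 + 33) = Gamma(167, 45).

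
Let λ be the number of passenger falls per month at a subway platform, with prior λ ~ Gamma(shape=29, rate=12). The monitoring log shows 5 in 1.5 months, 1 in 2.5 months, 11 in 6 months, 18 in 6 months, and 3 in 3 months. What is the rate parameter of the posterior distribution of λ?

31

Total count: 5 + 1 + 11 + 18 + 3 = 38.
Total exposure: 1.5 + 2.5 + 6 + 6 + 3 = 19 months.
By Gamma–Poisson conjugacy, the posterior is Gamma(α + Σx, β + Σt) = Gamma(29 + 38, 12 + 19) = Gamma(67, 31).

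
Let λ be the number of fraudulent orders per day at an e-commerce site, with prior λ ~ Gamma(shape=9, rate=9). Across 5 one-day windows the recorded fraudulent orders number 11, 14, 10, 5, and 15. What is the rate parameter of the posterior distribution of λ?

14

Total count: 11 + 14 + 10 + 5 + 15 = 55.
Total exposure: 5 days.
Conjugate update: add total count to the shape and total exposure to the rate, giving Gamma(64, 14).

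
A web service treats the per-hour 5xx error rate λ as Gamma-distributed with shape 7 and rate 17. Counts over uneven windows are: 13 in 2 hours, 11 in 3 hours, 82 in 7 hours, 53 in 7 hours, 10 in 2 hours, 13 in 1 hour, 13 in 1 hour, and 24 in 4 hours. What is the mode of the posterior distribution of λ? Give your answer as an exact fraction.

225/44

Total count: 13 + 11 + 82 + 53 + 10 + 13 + 13 + 24 = 219.
Total exposure: 2 + 3 + 7 + 7 + 2 + 1 + 1 + 4 = 27 hours.
By Gamma–Poisson conjugacy, the posterior is Gamma(α + Σx, β + Σt) = Gamma(7 + 219, 17 + 27) = Gamma(226, 44).
Posterior mode = (α'−1)/β' = 225/44.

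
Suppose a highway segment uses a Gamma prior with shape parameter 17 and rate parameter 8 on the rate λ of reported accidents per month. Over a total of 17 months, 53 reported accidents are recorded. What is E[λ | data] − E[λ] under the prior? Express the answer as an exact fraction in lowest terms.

27/40

Total count 53 over total exposure 17 months.
Posterior: α' = 17 + 53 = 70, β' = 8 + 17 = 25.
Posterior mean = 70/25 = 14/5; prior mean = 17/8 = 17/8. Difference = 14/5 − 17/8 = 27/40.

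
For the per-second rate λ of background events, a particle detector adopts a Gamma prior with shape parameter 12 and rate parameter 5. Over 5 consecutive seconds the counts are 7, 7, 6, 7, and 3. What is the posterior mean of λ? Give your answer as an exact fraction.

21/5

Total count: 7 + 7 + 6 + 7 + 3 = 30.
Total exposure: 5 seconds.
Gamma(α, β) with Poisson data over total exposure Σt gives posterior Gamma(α+Σx, β+Σt) = Gamma(42, 10).
Posterior mean = α'/β' = 42/10 = 21/5.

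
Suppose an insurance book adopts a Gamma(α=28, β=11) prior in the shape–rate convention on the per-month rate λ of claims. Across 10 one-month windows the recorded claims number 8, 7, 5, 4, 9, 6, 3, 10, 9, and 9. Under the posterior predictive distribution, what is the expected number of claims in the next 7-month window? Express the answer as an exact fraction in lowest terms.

98/3

Total count: 8 + 7 + 5 + 4 + 9 + 6 + 3 + 10 + 9 + 9 = 70.
Total exposure: 10 months.
Posterior: α' = 28 + 70 = 98, β' = 11 + 10 = 21.
Predictive mean over a 7-month window = T·E[λ|data] = 7·98/21 = 98/3.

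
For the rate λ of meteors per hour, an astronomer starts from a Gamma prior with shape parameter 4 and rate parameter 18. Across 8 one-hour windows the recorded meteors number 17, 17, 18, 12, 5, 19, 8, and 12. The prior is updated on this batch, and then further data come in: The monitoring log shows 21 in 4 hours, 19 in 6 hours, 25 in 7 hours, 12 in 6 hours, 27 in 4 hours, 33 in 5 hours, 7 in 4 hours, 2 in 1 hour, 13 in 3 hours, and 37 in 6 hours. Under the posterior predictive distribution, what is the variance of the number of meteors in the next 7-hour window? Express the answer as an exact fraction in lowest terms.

42581/1296

Total count: 17 + 17 + 18 + 12 + 5 + 19 + 8 + 12 = 108.
Total exposure: 8 hours.
After the first batch: Gamma(4 + 108, 18 + 8) = Gamma(112, 26).
Total count: 21 + 19 + 25 + 12 + 27 + 33 + 7 + 2 + 13 + 37 = 196.
Total exposure: 4 + 6 + 7 + 6 + 4 + 5 + 4 + 1 + 3 + 6 = 46 hours.
After the second batch: Gamma(112 + 196, 26 + 46) = Gamma(308, 72).
The posterior predictive for a window of length T is Negative Binomial with variance T·α'·(β'+T)/β'² = 7·308·79/5184 = 42581/1296.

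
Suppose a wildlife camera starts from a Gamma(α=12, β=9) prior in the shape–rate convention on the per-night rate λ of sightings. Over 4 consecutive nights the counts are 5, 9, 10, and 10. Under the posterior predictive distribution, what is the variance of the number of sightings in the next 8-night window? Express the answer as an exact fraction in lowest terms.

7728/169

Total count: 5 + 9 + 10 + 10 = 34.
Total exposure: 4 nights.
By Gamma–Poisson conjugacy, the posterior is Gamma(α + Σx, β + Σt) = Gamma(12 + 34, 9 + 4) = Gamma(46, 13).
The posterior predictive for a window of length T is Negative Binomial with variance T·α'·(β'+T)/β'² = 8·46·21/169 = 7728/169.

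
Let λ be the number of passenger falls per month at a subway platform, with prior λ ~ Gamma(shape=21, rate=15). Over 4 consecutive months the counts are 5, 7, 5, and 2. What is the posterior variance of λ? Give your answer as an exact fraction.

Total count: 5 + 7 + 5 + 2 = 19.
Total exposure: 4 months.
Gamma(α, β) with Poisson data over total exposure Σt gives posterior Gamma(α+Σx, β+Σt) = Gamma(40, 19).
Posterior variance = α'/β'² = 40/361.

40/361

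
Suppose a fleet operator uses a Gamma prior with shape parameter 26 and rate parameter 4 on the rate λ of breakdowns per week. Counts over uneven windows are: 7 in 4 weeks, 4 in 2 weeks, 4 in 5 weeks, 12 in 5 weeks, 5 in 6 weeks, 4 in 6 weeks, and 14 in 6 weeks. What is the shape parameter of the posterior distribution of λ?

76

Total count: 7 + 4 + 4 + 12 + 5 + 4 + 14 = 50.
Total exposure: 4 + 2 + 5 + 5 + 6 + 6 + 6 = 34 weeks.
Conjugate update: add total count to the shape and total exposure to the rate, giving Gamma(76, 38).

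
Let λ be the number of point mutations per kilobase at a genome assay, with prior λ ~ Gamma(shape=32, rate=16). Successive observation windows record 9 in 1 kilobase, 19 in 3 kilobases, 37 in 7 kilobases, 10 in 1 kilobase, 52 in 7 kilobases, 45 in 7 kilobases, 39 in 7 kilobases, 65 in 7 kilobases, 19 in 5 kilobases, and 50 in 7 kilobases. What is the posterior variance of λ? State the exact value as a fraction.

377/4624

Total count: 9 + 19 + 37 + 10 + 52 + 45 + 39 + 65 + 19 + 50 = 345.
Total exposure: 1 + 3 + 7 + 1 + 7 + 7 + 7 + 7 + 5 + 7 = 52 kilobases.
The Gamma prior is conjugate for the Poisson rate, so λ | data ~ Gamma(32+345, 16+52) = Gamma(377, 68).
Posterior variance = α'/β'² = 377/4624.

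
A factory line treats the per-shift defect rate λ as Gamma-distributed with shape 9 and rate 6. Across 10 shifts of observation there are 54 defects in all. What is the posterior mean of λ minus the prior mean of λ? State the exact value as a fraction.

Total count 54 over total exposure 10 shifts.
The Gamma prior is conjugate for the Poisson rate, so λ | data ~ Gamma(9+54, 6+10) = Gamma(63, 16).
Posterior mean = 63/16 = 63/16; prior mean = 9/6 = 3/2. Difference = 63/16 − 3/2 = 39/16.

39/16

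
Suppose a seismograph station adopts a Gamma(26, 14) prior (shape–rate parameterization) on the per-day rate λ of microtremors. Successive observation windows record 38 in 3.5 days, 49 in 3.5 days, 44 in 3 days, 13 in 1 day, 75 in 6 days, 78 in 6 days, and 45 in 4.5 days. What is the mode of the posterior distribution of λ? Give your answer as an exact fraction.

Total count: 38 + 49 + 44 + 13 + 75 + 78 + 45 = 342.
Total exposure: 3.5 + 3.5 + 3 + 1 + 6 + 6 + 4.5 = 27.5 days.
By Gamma–Poisson conjugacy, the posterior is Gamma(α + Σx, β + Σt) = Gamma(26 + 342, 14 + 27.5) = Gamma(368, 83/2).
Posterior mode = (α'−1)/β' = 367/(83/2) = 734/83.

734/83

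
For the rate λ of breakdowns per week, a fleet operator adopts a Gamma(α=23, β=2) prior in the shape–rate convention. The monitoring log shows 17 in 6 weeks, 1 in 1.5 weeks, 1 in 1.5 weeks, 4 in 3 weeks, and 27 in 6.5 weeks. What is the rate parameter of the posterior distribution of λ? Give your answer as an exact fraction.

41/2

Total count: 17 + 1 + 1 + 4 + 27 = 50.
Total exposure: 6 + 1.5 + 1.5 + 3 + 6.5 = 18.5 weeks.
Gamma(α, β) with Poisson data over total exposure Σt gives posterior Gamma(α+Σx, β+Σt) = Gamma(73, 41/2).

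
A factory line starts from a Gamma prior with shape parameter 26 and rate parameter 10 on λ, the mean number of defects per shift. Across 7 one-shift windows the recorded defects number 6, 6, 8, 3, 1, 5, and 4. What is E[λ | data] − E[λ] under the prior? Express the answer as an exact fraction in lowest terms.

74/85

Total count: 6 + 6 + 8 + 3 + 1 + 5 + 4 = 33.
Total exposure: 7 shifts.
Posterior: α' = 26 + 33 = 59, β' = 10 + 7 = 17.
Posterior mean = 59/17 = 59/17; prior mean = 26/10 = 13/5. Difference = 59/17 − 13/5 = 74/85.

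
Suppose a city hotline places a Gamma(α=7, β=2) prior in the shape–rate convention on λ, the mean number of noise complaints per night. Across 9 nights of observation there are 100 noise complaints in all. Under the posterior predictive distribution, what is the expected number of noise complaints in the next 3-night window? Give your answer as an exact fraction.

321/11

Total count 100 over total exposure 9 nights.
Conjugate update: add total count to the shape and total exposure to the rate, giving Gamma(107, 11).
Predictive mean over a 3-night window = T·E[λ|data] = 3·107/11 = 321/11.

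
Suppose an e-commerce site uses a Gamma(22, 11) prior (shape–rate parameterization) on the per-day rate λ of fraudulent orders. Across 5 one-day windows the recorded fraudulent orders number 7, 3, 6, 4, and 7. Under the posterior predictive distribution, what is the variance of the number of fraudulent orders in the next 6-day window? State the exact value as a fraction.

1617/64

Total count: 7 + 3 + 6 + 4 + 7 = 27.
Total exposure: 5 days.
Posterior: α' = 22 + 27 = 49, β' = 11 + 5 = 16.
The posterior predictive for a window of length T is Negative Binomial with variance T·α'·(β'+T)/β'² = 6·49·22/256 = 1617/64.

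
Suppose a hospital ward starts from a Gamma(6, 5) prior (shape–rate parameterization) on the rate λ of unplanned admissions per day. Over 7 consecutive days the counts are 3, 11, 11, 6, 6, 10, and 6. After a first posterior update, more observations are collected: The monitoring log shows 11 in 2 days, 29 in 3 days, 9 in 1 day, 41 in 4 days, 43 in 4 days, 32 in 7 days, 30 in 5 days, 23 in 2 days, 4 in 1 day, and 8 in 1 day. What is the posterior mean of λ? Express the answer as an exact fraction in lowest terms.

289/42

Total count: 3 + 11 + 11 + 6 + 6 + 10 + 6 = 53.
Total exposure: 7 days.
After the first batch: Gamma(6 + 53, 5 + 7) = Gamma(59, 12).
Total count: 11 + 29 + 9 + 41 + 43 + 32 + 30 + 23 + 4 + 8 = 230.
Total exposure: 2 + 3 + 1 + 4 + 4 + 7 + 5 + 2 + 1 + 1 = 30 days.
After the second batch: Gamma(59 + 230, 12 + 30) = Gamma(289, 42).
Posterior mean = α'/β' = 289/42.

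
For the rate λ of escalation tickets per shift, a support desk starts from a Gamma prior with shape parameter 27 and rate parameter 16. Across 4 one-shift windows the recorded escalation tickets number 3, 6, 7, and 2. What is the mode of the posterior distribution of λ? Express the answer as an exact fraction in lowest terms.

Total count: 3 + 6 + 7 + 2 = 18.
Total exposure: 4 shifts.
By Gamma–Poisson conjugacy, the posterior is Gamma(α + Σx, β + Σt) = Gamma(27 + 18, 16 + 4) = Gamma(45, 20).
Posterior mode = (α'−1)/β' = 44/20 = 11/5.

11/5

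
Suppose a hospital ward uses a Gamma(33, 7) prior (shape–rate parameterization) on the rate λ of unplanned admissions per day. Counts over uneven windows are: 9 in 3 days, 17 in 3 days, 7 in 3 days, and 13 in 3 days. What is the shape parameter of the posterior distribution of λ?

79

Total count: 9 + 17 + 7 + 13 = 46.
Total exposure: 3 + 3 + 3 + 3 = 12 days.
The Gamma prior is conjugate for the Poisson rate, so λ | data ~ Gamma(33+46, 7+12) = Gamma(79, 19).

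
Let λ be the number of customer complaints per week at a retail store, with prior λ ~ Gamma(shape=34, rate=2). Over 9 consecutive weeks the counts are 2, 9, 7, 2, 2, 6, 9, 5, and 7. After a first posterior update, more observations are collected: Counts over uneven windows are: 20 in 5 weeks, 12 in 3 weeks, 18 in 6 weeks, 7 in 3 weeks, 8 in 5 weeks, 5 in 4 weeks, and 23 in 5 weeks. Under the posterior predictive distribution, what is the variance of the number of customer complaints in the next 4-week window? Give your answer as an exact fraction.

8096/441

Total count: 2 + 9 + 7 + 2 + 2 + 6 + 9 + 5 + 7 = 49.
Total exposure: 9 weeks.
After the first batch: Gamma(34 + 49, 2 + 9) = Gamma(83, 11).
Total count: 20 + 12 + 18 + 7 + 8 + 5 + 23 = 93.
Total exposure: 5 + 3 + 6 + 3 + 5 + 4 + 5 = 31 weeks.
After the second batch: Gamma(83 + 93, 11 + 31) = Gamma(176, 42).
The posterior predictive for a window of length T is Negative Binomial with variance T·α'·(β'+T)/β'² = 4·176·46/1764 = 8096/441.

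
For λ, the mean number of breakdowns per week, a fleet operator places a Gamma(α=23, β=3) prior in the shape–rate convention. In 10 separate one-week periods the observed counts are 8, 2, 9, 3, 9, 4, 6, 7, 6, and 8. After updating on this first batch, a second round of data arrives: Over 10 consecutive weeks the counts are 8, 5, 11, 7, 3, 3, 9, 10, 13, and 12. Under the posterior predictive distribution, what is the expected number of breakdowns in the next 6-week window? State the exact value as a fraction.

Total count: 8 + 2 + 9 + 3 + 9 + 4 + 6 + 7 + 6 + 8 = 62.
Total exposure: 10 weeks.
After the first batch: Gamma(23 + 62, 3 + 10) = Gamma(85, 13).
Total count: 8 + 5 + 11 + 7 + 3 + 3 + 9 + 10 + 13 + 12 = 81.
Total exposure: 10 weeks.
After the second batch: Gamma(85 + 81, 13 + 10) = Gamma(166, 23).
Predictive mean over a 6-week window = T·E[λ|data] = 6·166/23 = 996/23.

996/23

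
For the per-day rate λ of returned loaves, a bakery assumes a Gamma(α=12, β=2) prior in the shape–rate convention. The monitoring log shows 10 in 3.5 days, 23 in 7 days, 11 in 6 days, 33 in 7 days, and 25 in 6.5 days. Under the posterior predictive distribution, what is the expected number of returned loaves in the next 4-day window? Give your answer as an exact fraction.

57/4

Total count: 10 + 23 + 11 + 33 + 25 = 102.
Total exposure: 3.5 + 7 + 6 + 7 + 6.5 = 30 days.
Posterior: α' = 12 + 102 = 114, β' = 2 + 30 = 32.
Predictive mean over a 4-day window = T·E[λ|data] = 4·114/32 = 57/4.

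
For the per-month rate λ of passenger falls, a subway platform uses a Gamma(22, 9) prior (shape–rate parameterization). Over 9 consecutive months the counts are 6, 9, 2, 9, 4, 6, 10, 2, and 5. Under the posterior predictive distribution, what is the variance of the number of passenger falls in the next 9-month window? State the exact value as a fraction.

225/4

Total count: 6 + 9 + 2 + 9 + 4 + 6 + 10 + 2 + 5 = 53.
Total exposure: 9 months.
Posterior: α' = 22 + 53 = 75, β' = 9 + 9 = 18.
The posterior predictive for a window of length T is Negative Binomial with variance T·α'·(β'+T)/β'² = 9·75·27/324 = 225/4.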